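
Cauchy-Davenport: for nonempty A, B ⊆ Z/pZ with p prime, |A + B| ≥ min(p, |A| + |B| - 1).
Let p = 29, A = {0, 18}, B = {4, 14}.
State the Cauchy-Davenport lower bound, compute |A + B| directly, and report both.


Cauchy-Davenport: |A + B| ≥ min(p, |A| + |B| - 1) for A, B nonempty in Z/pZ.
|A| = 2, |B| = 2, p = 29.
CD lower bound = min(29, 2 + 2 - 1) = min(29, 3) = 3.
Compute A + B mod 29 directly:
a = 0: 0+4=4, 0+14=14
a = 18: 18+4=22, 18+14=3
A + B = {3, 4, 14, 22}, so |A + B| = 4.
Verify: 4 ≥ 3? Yes ✓.

CD lower bound = 3, actual |A + B| = 4.


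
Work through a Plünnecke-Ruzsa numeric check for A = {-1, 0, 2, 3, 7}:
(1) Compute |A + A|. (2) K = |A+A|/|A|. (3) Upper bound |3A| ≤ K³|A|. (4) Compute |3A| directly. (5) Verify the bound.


|A| = 5.
Step 1: Compute A + A by enumerating all 25 pairs.
A + A = {-2, -1, 0, 1, 2, 3, 4, 5, 6, 7, 9, 10, 14}, so |A + A| = 13.
Step 2: Doubling constant K = |A + A|/|A| = 13/5 = 13/5 ≈ 2.6000.
Step 3: Plünnecke-Ruzsa gives |3A| ≤ K³·|A| = (2.6000)³ · 5 ≈ 87.8800.
Step 4: Compute 3A = A + A + A directly by enumerating all triples (a,b,c) ∈ A³; |3A| = 21.
Step 5: Check 21 ≤ 87.8800? Yes ✓.

K = 13/5, Plünnecke-Ruzsa bound K³|A| ≈ 87.8800, |3A| = 21, inequality holds.


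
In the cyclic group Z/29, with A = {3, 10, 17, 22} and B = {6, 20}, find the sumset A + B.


Work in Z/29Z: reduce every sum a + b modulo 29.
Enumerate all 8 pairs:
a = 3: 3+6=9, 3+20=23
a = 10: 10+6=16, 10+20=1
a = 17: 17+6=23, 17+20=8
a = 22: 22+6=28, 22+20=13
Distinct residues collected: {1, 8, 9, 13, 16, 23, 28}
|A + B| = 7 (out of 29 total residues).

A + B = {1, 8, 9, 13, 16, 23, 28}


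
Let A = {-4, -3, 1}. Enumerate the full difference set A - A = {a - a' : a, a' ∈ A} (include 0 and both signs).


A - A = {a - a' : a, a' ∈ A}.
Compute a - a' for each ordered pair (a, a'):
a = -4: -4--4=0, -4--3=-1, -4-1=-5
a = -3: -3--4=1, -3--3=0, -3-1=-4
a = 1: 1--4=5, 1--3=4, 1-1=0
Collecting distinct values (and noting 0 appears from a-a):
A - A = {-5, -4, -1, 0, 1, 4, 5}
|A - A| = 7

A - A = {-5, -4, -1, 0, 1, 4, 5}


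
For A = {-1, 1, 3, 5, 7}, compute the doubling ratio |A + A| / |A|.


|A| = 5.
Compute A + A by enumerating all 25 pairs.
A + A = {-2, 0, 2, 4, 6, 8, 10, 12, 14}, so |A + A| = 9.
K = |A + A| / |A| = 9/5 (already in lowest terms) ≈ 1.8000.
Reference: AP of size 5 gives K = 9/5 ≈ 1.8000; a fully generic set of size 5 gives K ≈ 3.0000.

|A| = 5, |A + A| = 9, K = 9/5.


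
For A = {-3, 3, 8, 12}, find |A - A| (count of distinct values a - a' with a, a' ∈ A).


A - A = {a - a' : a, a' ∈ A}; |A| = 4.
Bounds: 2|A|-1 ≤ |A - A| ≤ |A|² - |A| + 1, i.e. 7 ≤ |A - A| ≤ 13.
Note: 0 ∈ A - A always (from a - a). The set is symmetric: if d ∈ A - A then -d ∈ A - A.
Enumerate nonzero differences d = a - a' with a > a' (then include -d):
Positive differences: {4, 5, 6, 9, 11, 15}
Full difference set: {0} ∪ (positive diffs) ∪ (negative diffs).
|A - A| = 1 + 2·6 = 13 (matches direct enumeration: 13).

|A - A| = 13


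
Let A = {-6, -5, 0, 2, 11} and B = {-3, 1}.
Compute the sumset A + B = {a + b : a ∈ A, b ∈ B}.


A + B = {a + b : a ∈ A, b ∈ B}.
Enumerate all |A|·|B| = 5·2 = 10 pairs (a, b) and collect distinct sums.
a = -6: -6+-3=-9, -6+1=-5
a = -5: -5+-3=-8, -5+1=-4
a = 0: 0+-3=-3, 0+1=1
a = 2: 2+-3=-1, 2+1=3
a = 11: 11+-3=8, 11+1=12
Collecting distinct sums: A + B = {-9, -8, -5, -4, -3, -1, 1, 3, 8, 12}
|A + B| = 10

A + B = {-9, -8, -5, -4, -3, -1, 1, 3, 8, 12}


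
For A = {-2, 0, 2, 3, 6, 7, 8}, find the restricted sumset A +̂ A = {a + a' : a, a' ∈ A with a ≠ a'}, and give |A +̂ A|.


Restricted sumset: A +̂ A = {a + a' : a ∈ A, a' ∈ A, a ≠ a'}.
Equivalently, take A + A and drop any sum 2a that is achievable ONLY as a + a for a ∈ A (i.e. sums representable only with equal summands).
Enumerate pairs (a, a') with a < a' (symmetric, so each unordered pair gives one sum; this covers all a ≠ a'):
  -2 + 0 = -2
  -2 + 2 = 0
  -2 + 3 = 1
  -2 + 6 = 4
  -2 + 7 = 5
  -2 + 8 = 6
  0 + 2 = 2
  0 + 3 = 3
  0 + 6 = 6
  0 + 7 = 7
  0 + 8 = 8
  2 + 3 = 5
  2 + 6 = 8
  2 + 7 = 9
  2 + 8 = 10
  3 + 6 = 9
  3 + 7 = 10
  3 + 8 = 11
  6 + 7 = 13
  6 + 8 = 14
  7 + 8 = 15
Collected distinct sums: {-2, 0, 1, 2, 3, 4, 5, 6, 7, 8, 9, 10, 11, 13, 14, 15}
|A +̂ A| = 16
(Reference bound: |A +̂ A| ≥ 2|A| - 3 for |A| ≥ 2, with |A| = 7 giving ≥ 11.)

|A +̂ A| = 16


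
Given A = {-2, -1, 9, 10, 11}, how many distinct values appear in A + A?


A + A = {a + a' : a, a' ∈ A}; |A| = 5.
General bounds: 2|A| - 1 ≤ |A + A| ≤ |A|(|A|+1)/2, i.e. 9 ≤ |A + A| ≤ 15.
Lower bound 2|A|-1 is attained iff A is an arithmetic progression.
Enumerate sums a + a' for a ≤ a' (symmetric, so this suffices):
a = -2: -2+-2=-4, -2+-1=-3, -2+9=7, -2+10=8, -2+11=9
a = -1: -1+-1=-2, -1+9=8, -1+10=9, -1+11=10
a = 9: 9+9=18, 9+10=19, 9+11=20
a = 10: 10+10=20, 10+11=21
a = 11: 11+11=22
Distinct sums: {-4, -3, -2, 7, 8, 9, 10, 18, 19, 20, 21, 22}
|A + A| = 12

|A + A| = 12


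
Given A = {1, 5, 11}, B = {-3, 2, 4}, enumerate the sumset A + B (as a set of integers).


A + B = {a + b : a ∈ A, b ∈ B}.
Enumerate all |A|·|B| = 3·3 = 9 pairs (a, b) and collect distinct sums.
a = 1: 1+-3=-2, 1+2=3, 1+4=5
a = 5: 5+-3=2, 5+2=7, 5+4=9
a = 11: 11+-3=8, 11+2=13, 11+4=15
Collecting distinct sums: A + B = {-2, 2, 3, 5, 7, 8, 9, 13, 15}
|A + B| = 9

A + B = {-2, 2, 3, 5, 7, 8, 9, 13, 15}


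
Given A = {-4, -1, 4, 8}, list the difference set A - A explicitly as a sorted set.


A - A = {a - a' : a, a' ∈ A}.
Compute a - a' for each ordered pair (a, a'):
a = -4: -4--4=0, -4--1=-3, -4-4=-8, -4-8=-12
a = -1: -1--4=3, -1--1=0, -1-4=-5, -1-8=-9
a = 4: 4--4=8, 4--1=5, 4-4=0, 4-8=-4
a = 8: 8--4=12, 8--1=9, 8-4=4, 8-8=0
Collecting distinct values (and noting 0 appears from a-a):
A - A = {-12, -9, -8, -5, -4, -3, 0, 3, 4, 5, 8, 9, 12}
|A - A| = 13

A - A = {-12, -9, -8, -5, -4, -3, 0, 3, 4, 5, 8, 9, 12}


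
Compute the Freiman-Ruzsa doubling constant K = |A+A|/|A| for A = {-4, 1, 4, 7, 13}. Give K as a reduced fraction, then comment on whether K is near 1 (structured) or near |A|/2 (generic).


|A| = 5.
Compute A + A by enumerating all 25 pairs.
A + A = {-8, -3, 0, 2, 3, 5, 8, 9, 11, 14, 17, 20, 26}, so |A + A| = 13.
K = |A + A| / |A| = 13/5 (already in lowest terms) ≈ 2.6000.
Reference: AP of size 5 gives K = 9/5 ≈ 1.8000; a fully generic set of size 5 gives K ≈ 3.0000.

|A| = 5, |A + A| = 13, K = 13/5.


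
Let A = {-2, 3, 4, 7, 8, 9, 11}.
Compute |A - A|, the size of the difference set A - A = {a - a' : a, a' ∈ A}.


A - A = {a - a' : a, a' ∈ A}; |A| = 7.
Bounds: 2|A|-1 ≤ |A - A| ≤ |A|² - |A| + 1, i.e. 13 ≤ |A - A| ≤ 43.
Note: 0 ∈ A - A always (from a - a). The set is symmetric: if d ∈ A - A then -d ∈ A - A.
Enumerate nonzero differences d = a - a' with a > a' (then include -d):
Positive differences: {1, 2, 3, 4, 5, 6, 7, 8, 9, 10, 11, 13}
Full difference set: {0} ∪ (positive diffs) ∪ (negative diffs).
|A - A| = 1 + 2·12 = 25 (matches direct enumeration: 25).

|A - A| = 25


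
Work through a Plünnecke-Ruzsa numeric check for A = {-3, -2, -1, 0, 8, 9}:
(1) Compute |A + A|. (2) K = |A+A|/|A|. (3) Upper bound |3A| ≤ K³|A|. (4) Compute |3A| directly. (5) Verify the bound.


|A| = 6.
Step 1: Compute A + A by enumerating all 36 pairs.
A + A = {-6, -5, -4, -3, -2, -1, 0, 5, 6, 7, 8, 9, 16, 17, 18}, so |A + A| = 15.
Step 2: Doubling constant K = |A + A|/|A| = 15/6 = 15/6 ≈ 2.5000.
Step 3: Plünnecke-Ruzsa gives |3A| ≤ K³·|A| = (2.5000)³ · 6 ≈ 93.7500.
Step 4: Compute 3A = A + A + A directly by enumerating all triples (a,b,c) ∈ A³; |3A| = 28.
Step 5: Check 28 ≤ 93.7500? Yes ✓.

K = 15/6, Plünnecke-Ruzsa bound K³|A| ≈ 93.7500, |3A| = 28, inequality holds.


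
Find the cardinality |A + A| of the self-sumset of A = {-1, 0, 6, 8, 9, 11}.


A + A = {a + a' : a, a' ∈ A}; |A| = 6.
General bounds: 2|A| - 1 ≤ |A + A| ≤ |A|(|A|+1)/2, i.e. 11 ≤ |A + A| ≤ 21.
Lower bound 2|A|-1 is attained iff A is an arithmetic progression.
Enumerate sums a + a' for a ≤ a' (symmetric, so this suffices):
a = -1: -1+-1=-2, -1+0=-1, -1+6=5, -1+8=7, -1+9=8, -1+11=10
a = 0: 0+0=0, 0+6=6, 0+8=8, 0+9=9, 0+11=11
a = 6: 6+6=12, 6+8=14, 6+9=15, 6+11=17
a = 8: 8+8=16, 8+9=17, 8+11=19
a = 9: 9+9=18, 9+11=20
a = 11: 11+11=22
Distinct sums: {-2, -1, 0, 5, 6, 7, 8, 9, 10, 11, 12, 14, 15, 16, 17, 18, 19, 20, 22}
|A + A| = 19

|A + A| = 19


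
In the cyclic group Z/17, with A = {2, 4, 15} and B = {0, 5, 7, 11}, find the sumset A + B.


Work in Z/17Z: reduce every sum a + b modulo 17.
Enumerate all 12 pairs:
a = 2: 2+0=2, 2+5=7, 2+7=9, 2+11=13
a = 4: 4+0=4, 4+5=9, 4+7=11, 4+11=15
a = 15: 15+0=15, 15+5=3, 15+7=5, 15+11=9
Distinct residues collected: {2, 3, 4, 5, 7, 9, 11, 13, 15}
|A + B| = 9 (out of 17 total residues).

A + B = {2, 3, 4, 5, 7, 9, 11, 13, 15}


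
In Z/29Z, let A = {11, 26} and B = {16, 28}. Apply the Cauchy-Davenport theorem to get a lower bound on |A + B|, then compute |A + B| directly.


Cauchy-Davenport: |A + B| ≥ min(p, |A| + |B| - 1) for A, B nonempty in Z/pZ.
|A| = 2, |B| = 2, p = 29.
CD lower bound = min(29, 2 + 2 - 1) = min(29, 3) = 3.
Compute A + B mod 29 directly:
a = 11: 11+16=27, 11+28=10
a = 26: 26+16=13, 26+28=25
A + B = {10, 13, 25, 27}, so |A + B| = 4.
Verify: 4 ≥ 3? Yes ✓.

CD lower bound = 3, actual |A + B| = 4.


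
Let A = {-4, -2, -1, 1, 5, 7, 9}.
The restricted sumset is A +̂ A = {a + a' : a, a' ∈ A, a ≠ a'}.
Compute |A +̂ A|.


Restricted sumset: A +̂ A = {a + a' : a ∈ A, a' ∈ A, a ≠ a'}.
Equivalently, take A + A and drop any sum 2a that is achievable ONLY as a + a for a ∈ A (i.e. sums representable only with equal summands).
Enumerate pairs (a, a') with a < a' (symmetric, so each unordered pair gives one sum; this covers all a ≠ a'):
  -4 + -2 = -6
  -4 + -1 = -5
  -4 + 1 = -3
  -4 + 5 = 1
  -4 + 7 = 3
  -4 + 9 = 5
  -2 + -1 = -3
  -2 + 1 = -1
  -2 + 5 = 3
  -2 + 7 = 5
  -2 + 9 = 7
  -1 + 1 = 0
  -1 + 5 = 4
  -1 + 7 = 6
  -1 + 9 = 8
  1 + 5 = 6
  1 + 7 = 8
  1 + 9 = 10
  5 + 7 = 12
  5 + 9 = 14
  7 + 9 = 16
Collected distinct sums: {-6, -5, -3, -1, 0, 1, 3, 4, 5, 6, 7, 8, 10, 12, 14, 16}
|A +̂ A| = 16
(Reference bound: |A +̂ A| ≥ 2|A| - 3 for |A| ≥ 2, with |A| = 7 giving ≥ 11.)

|A +̂ A| = 16


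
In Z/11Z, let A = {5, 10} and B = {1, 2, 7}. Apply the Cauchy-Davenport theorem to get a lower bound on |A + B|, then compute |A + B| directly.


Cauchy-Davenport: |A + B| ≥ min(p, |A| + |B| - 1) for A, B nonempty in Z/pZ.
|A| = 2, |B| = 3, p = 11.
CD lower bound = min(11, 2 + 3 - 1) = min(11, 4) = 4.
Compute A + B mod 11 directly:
a = 5: 5+1=6, 5+2=7, 5+7=1
a = 10: 10+1=0, 10+2=1, 10+7=6
A + B = {0, 1, 6, 7}, so |A + B| = 4.
Verify: 4 ≥ 4? Yes ✓.

CD lower bound = 4, actual |A + B| = 4.


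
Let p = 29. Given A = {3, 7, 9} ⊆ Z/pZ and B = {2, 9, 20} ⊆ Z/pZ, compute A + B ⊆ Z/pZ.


Work in Z/29Z: reduce every sum a + b modulo 29.
Enumerate all 9 pairs:
a = 3: 3+2=5, 3+9=12, 3+20=23
a = 7: 7+2=9, 7+9=16, 7+20=27
a = 9: 9+2=11, 9+9=18, 9+20=0
Distinct residues collected: {0, 5, 9, 11, 12, 16, 18, 23, 27}
|A + B| = 9 (out of 29 total residues).

A + B = {0, 5, 9, 11, 12, 16, 18, 23, 27}


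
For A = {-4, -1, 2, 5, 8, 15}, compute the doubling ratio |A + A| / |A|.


|A| = 6.
Compute A + A by enumerating all 36 pairs.
A + A = {-8, -5, -2, 1, 4, 7, 10, 11, 13, 14, 16, 17, 20, 23, 30}, so |A + A| = 15.
K = |A + A| / |A| = 15/6 = 5/2 ≈ 2.5000.
Reference: AP of size 6 gives K = 11/6 ≈ 1.8333; a fully generic set of size 6 gives K ≈ 3.5000.

|A| = 6, |A + A| = 15, K = 15/6 = 5/2.


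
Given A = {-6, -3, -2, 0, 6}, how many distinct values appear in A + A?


A + A = {a + a' : a, a' ∈ A}; |A| = 5.
General bounds: 2|A| - 1 ≤ |A + A| ≤ |A|(|A|+1)/2, i.e. 9 ≤ |A + A| ≤ 15.
Lower bound 2|A|-1 is attained iff A is an arithmetic progression.
Enumerate sums a + a' for a ≤ a' (symmetric, so this suffices):
a = -6: -6+-6=-12, -6+-3=-9, -6+-2=-8, -6+0=-6, -6+6=0
a = -3: -3+-3=-6, -3+-2=-5, -3+0=-3, -3+6=3
a = -2: -2+-2=-4, -2+0=-2, -2+6=4
a = 0: 0+0=0, 0+6=6
a = 6: 6+6=12
Distinct sums: {-12, -9, -8, -6, -5, -4, -3, -2, 0, 3, 4, 6, 12}
|A + A| = 13

|A + A| = 13


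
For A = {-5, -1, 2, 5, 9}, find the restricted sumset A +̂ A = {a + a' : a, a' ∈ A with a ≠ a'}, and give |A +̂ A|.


Restricted sumset: A +̂ A = {a + a' : a ∈ A, a' ∈ A, a ≠ a'}.
Equivalently, take A + A and drop any sum 2a that is achievable ONLY as a + a for a ∈ A (i.e. sums representable only with equal summands).
Enumerate pairs (a, a') with a < a' (symmetric, so each unordered pair gives one sum; this covers all a ≠ a'):
  -5 + -1 = -6
  -5 + 2 = -3
  -5 + 5 = 0
  -5 + 9 = 4
  -1 + 2 = 1
  -1 + 5 = 4
  -1 + 9 = 8
  2 + 5 = 7
  2 + 9 = 11
  5 + 9 = 14
Collected distinct sums: {-6, -3, 0, 1, 4, 7, 8, 11, 14}
|A +̂ A| = 9
(Reference bound: |A +̂ A| ≥ 2|A| - 3 for |A| ≥ 2, with |A| = 5 giving ≥ 7.)

|A +̂ A| = 9


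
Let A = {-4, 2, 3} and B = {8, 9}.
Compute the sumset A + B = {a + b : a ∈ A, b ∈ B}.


A + B = {a + b : a ∈ A, b ∈ B}.
Enumerate all |A|·|B| = 3·2 = 6 pairs (a, b) and collect distinct sums.
a = -4: -4+8=4, -4+9=5
a = 2: 2+8=10, 2+9=11
a = 3: 3+8=11, 3+9=12
Collecting distinct sums: A + B = {4, 5, 10, 11, 12}
|A + B| = 5

A + B = {4, 5, 10, 11, 12}


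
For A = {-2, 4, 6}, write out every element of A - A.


A - A = {a - a' : a, a' ∈ A}.
Compute a - a' for each ordered pair (a, a'):
a = -2: -2--2=0, -2-4=-6, -2-6=-8
a = 4: 4--2=6, 4-4=0, 4-6=-2
a = 6: 6--2=8, 6-4=2, 6-6=0
Collecting distinct values (and noting 0 appears from a-a):
A - A = {-8, -6, -2, 0, 2, 6, 8}
|A - A| = 7

A - A = {-8, -6, -2, 0, 2, 6, 8}


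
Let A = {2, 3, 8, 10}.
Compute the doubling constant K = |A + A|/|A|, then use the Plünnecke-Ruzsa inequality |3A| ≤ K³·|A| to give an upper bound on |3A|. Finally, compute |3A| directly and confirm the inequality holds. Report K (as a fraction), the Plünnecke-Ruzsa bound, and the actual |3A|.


|A| = 4.
Step 1: Compute A + A by enumerating all 16 pairs.
A + A = {4, 5, 6, 10, 11, 12, 13, 16, 18, 20}, so |A + A| = 10.
Step 2: Doubling constant K = |A + A|/|A| = 10/4 = 10/4 ≈ 2.5000.
Step 3: Plünnecke-Ruzsa gives |3A| ≤ K³·|A| = (2.5000)³ · 4 ≈ 62.5000.
Step 4: Compute 3A = A + A + A directly by enumerating all triples (a,b,c) ∈ A³; |3A| = 19.
Step 5: Check 19 ≤ 62.5000? Yes ✓.

K = 10/4, Plünnecke-Ruzsa bound K³|A| ≈ 62.5000, |3A| = 19, inequality holds.


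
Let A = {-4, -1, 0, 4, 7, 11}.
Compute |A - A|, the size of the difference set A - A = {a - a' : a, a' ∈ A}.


A - A = {a - a' : a, a' ∈ A}; |A| = 6.
Bounds: 2|A|-1 ≤ |A - A| ≤ |A|² - |A| + 1, i.e. 11 ≤ |A - A| ≤ 31.
Note: 0 ∈ A - A always (from a - a). The set is symmetric: if d ∈ A - A then -d ∈ A - A.
Enumerate nonzero differences d = a - a' with a > a' (then include -d):
Positive differences: {1, 3, 4, 5, 7, 8, 11, 12, 15}
Full difference set: {0} ∪ (positive diffs) ∪ (negative diffs).
|A - A| = 1 + 2·9 = 19 (matches direct enumeration: 19).

|A - A| = 19


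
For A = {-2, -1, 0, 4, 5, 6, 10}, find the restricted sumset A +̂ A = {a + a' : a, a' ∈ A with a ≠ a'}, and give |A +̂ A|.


Restricted sumset: A +̂ A = {a + a' : a ∈ A, a' ∈ A, a ≠ a'}.
Equivalently, take A + A and drop any sum 2a that is achievable ONLY as a + a for a ∈ A (i.e. sums representable only with equal summands).
Enumerate pairs (a, a') with a < a' (symmetric, so each unordered pair gives one sum; this covers all a ≠ a'):
  -2 + -1 = -3
  -2 + 0 = -2
  -2 + 4 = 2
  -2 + 5 = 3
  -2 + 6 = 4
  -2 + 10 = 8
  -1 + 0 = -1
  -1 + 4 = 3
  -1 + 5 = 4
  -1 + 6 = 5
  -1 + 10 = 9
  0 + 4 = 4
  0 + 5 = 5
  0 + 6 = 6
  0 + 10 = 10
  4 + 5 = 9
  4 + 6 = 10
  4 + 10 = 14
  5 + 6 = 11
  5 + 10 = 15
  6 + 10 = 16
Collected distinct sums: {-3, -2, -1, 2, 3, 4, 5, 6, 8, 9, 10, 11, 14, 15, 16}
|A +̂ A| = 15
(Reference bound: |A +̂ A| ≥ 2|A| - 3 for |A| ≥ 2, with |A| = 7 giving ≥ 11.)

|A +̂ A| = 15


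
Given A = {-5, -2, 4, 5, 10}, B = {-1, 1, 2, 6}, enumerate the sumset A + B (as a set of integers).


A + B = {a + b : a ∈ A, b ∈ B}.
Enumerate all |A|·|B| = 5·4 = 20 pairs (a, b) and collect distinct sums.
a = -5: -5+-1=-6, -5+1=-4, -5+2=-3, -5+6=1
a = -2: -2+-1=-3, -2+1=-1, -2+2=0, -2+6=4
a = 4: 4+-1=3, 4+1=5, 4+2=6, 4+6=10
a = 5: 5+-1=4, 5+1=6, 5+2=7, 5+6=11
a = 10: 10+-1=9, 10+1=11, 10+2=12, 10+6=16
Collecting distinct sums: A + B = {-6, -4, -3, -1, 0, 1, 3, 4, 5, 6, 7, 9, 10, 11, 12, 16}
|A + B| = 16

A + B = {-6, -4, -3, -1, 0, 1, 3, 4, 5, 6, 7, 9, 10, 11, 12, 16}


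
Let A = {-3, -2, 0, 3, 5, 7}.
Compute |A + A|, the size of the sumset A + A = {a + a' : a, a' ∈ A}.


A + A = {a + a' : a, a' ∈ A}; |A| = 6.
General bounds: 2|A| - 1 ≤ |A + A| ≤ |A|(|A|+1)/2, i.e. 11 ≤ |A + A| ≤ 21.
Lower bound 2|A|-1 is attained iff A is an arithmetic progression.
Enumerate sums a + a' for a ≤ a' (symmetric, so this suffices):
a = -3: -3+-3=-6, -3+-2=-5, -3+0=-3, -3+3=0, -3+5=2, -3+7=4
a = -2: -2+-2=-4, -2+0=-2, -2+3=1, -2+5=3, -2+7=5
a = 0: 0+0=0, 0+3=3, 0+5=5, 0+7=7
a = 3: 3+3=6, 3+5=8, 3+7=10
a = 5: 5+5=10, 5+7=12
a = 7: 7+7=14
Distinct sums: {-6, -5, -4, -3, -2, 0, 1, 2, 3, 4, 5, 6, 7, 8, 10, 12, 14}
|A + A| = 17

|A + A| = 17


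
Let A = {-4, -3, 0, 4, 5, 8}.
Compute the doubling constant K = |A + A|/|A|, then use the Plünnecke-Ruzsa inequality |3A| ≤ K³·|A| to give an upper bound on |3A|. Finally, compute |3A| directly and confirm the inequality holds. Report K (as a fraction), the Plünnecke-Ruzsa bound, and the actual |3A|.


|A| = 6.
Step 1: Compute A + A by enumerating all 36 pairs.
A + A = {-8, -7, -6, -4, -3, 0, 1, 2, 4, 5, 8, 9, 10, 12, 13, 16}, so |A + A| = 16.
Step 2: Doubling constant K = |A + A|/|A| = 16/6 = 16/6 ≈ 2.6667.
Step 3: Plünnecke-Ruzsa gives |3A| ≤ K³·|A| = (2.6667)³ · 6 ≈ 113.7778.
Step 4: Compute 3A = A + A + A directly by enumerating all triples (a,b,c) ∈ A³; |3A| = 31.
Step 5: Check 31 ≤ 113.7778? Yes ✓.

K = 16/6, Plünnecke-Ruzsa bound K³|A| ≈ 113.7778, |3A| = 31, inequality holds.


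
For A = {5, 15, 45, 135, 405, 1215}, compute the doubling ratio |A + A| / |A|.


|A| = 6.
Compute A + A by enumerating all 36 pairs.
A + A = {10, 20, 30, 50, 60, 90, 140, 150, 180, 270, 410, 420, 450, 540, 810, 1220, 1230, 1260, 1350, 1620, 2430}, so |A + A| = 21.
K = |A + A| / |A| = 21/6 = 7/2 ≈ 3.5000.
Reference: AP of size 6 gives K = 11/6 ≈ 1.8333; a fully generic set of size 6 gives K ≈ 3.5000.

|A| = 6, |A + A| = 21, K = 21/6 = 7/2.


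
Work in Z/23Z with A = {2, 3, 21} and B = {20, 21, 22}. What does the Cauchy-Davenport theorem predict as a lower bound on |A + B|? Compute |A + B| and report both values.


Cauchy-Davenport: |A + B| ≥ min(p, |A| + |B| - 1) for A, B nonempty in Z/pZ.
|A| = 3, |B| = 3, p = 23.
CD lower bound = min(23, 3 + 3 - 1) = min(23, 5) = 5.
Compute A + B mod 23 directly:
a = 2: 2+20=22, 2+21=0, 2+22=1
a = 3: 3+20=0, 3+21=1, 3+22=2
a = 21: 21+20=18, 21+21=19, 21+22=20
A + B = {0, 1, 2, 18, 19, 20, 22}, so |A + B| = 7.
Verify: 7 ≥ 5? Yes ✓.

CD lower bound = 5, actual |A + B| = 7.


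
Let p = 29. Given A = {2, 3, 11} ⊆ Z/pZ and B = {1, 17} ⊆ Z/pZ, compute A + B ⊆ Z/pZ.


Work in Z/29Z: reduce every sum a + b modulo 29.
Enumerate all 6 pairs:
a = 2: 2+1=3, 2+17=19
a = 3: 3+1=4, 3+17=20
a = 11: 11+1=12, 11+17=28
Distinct residues collected: {3, 4, 12, 19, 20, 28}
|A + B| = 6 (out of 29 total residues).

A + B = {3, 4, 12, 19, 20, 28}


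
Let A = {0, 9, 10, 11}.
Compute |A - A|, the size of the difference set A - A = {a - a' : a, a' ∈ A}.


A - A = {a - a' : a, a' ∈ A}; |A| = 4.
Bounds: 2|A|-1 ≤ |A - A| ≤ |A|² - |A| + 1, i.e. 7 ≤ |A - A| ≤ 13.
Note: 0 ∈ A - A always (from a - a). The set is symmetric: if d ∈ A - A then -d ∈ A - A.
Enumerate nonzero differences d = a - a' with a > a' (then include -d):
Positive differences: {1, 2, 9, 10, 11}
Full difference set: {0} ∪ (positive diffs) ∪ (negative diffs).
|A - A| = 1 + 2·5 = 11 (matches direct enumeration: 11).

|A - A| = 11


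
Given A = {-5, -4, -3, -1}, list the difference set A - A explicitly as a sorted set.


A - A = {a - a' : a, a' ∈ A}.
Compute a - a' for each ordered pair (a, a'):
a = -5: -5--5=0, -5--4=-1, -5--3=-2, -5--1=-4
a = -4: -4--5=1, -4--4=0, -4--3=-1, -4--1=-3
a = -3: -3--5=2, -3--4=1, -3--3=0, -3--1=-2
a = -1: -1--5=4, -1--4=3, -1--3=2, -1--1=0
Collecting distinct values (and noting 0 appears from a-a):
A - A = {-4, -3, -2, -1, 0, 1, 2, 3, 4}
|A - A| = 9

A - A = {-4, -3, -2, -1, 0, 1, 2, 3, 4}


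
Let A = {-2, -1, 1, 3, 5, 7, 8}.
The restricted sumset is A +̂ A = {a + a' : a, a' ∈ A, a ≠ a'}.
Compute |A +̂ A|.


Restricted sumset: A +̂ A = {a + a' : a ∈ A, a' ∈ A, a ≠ a'}.
Equivalently, take A + A and drop any sum 2a that is achievable ONLY as a + a for a ∈ A (i.e. sums representable only with equal summands).
Enumerate pairs (a, a') with a < a' (symmetric, so each unordered pair gives one sum; this covers all a ≠ a'):
  -2 + -1 = -3
  -2 + 1 = -1
  -2 + 3 = 1
  -2 + 5 = 3
  -2 + 7 = 5
  -2 + 8 = 6
  -1 + 1 = 0
  -1 + 3 = 2
  -1 + 5 = 4
  -1 + 7 = 6
  -1 + 8 = 7
  1 + 3 = 4
  1 + 5 = 6
  1 + 7 = 8
  1 + 8 = 9
  3 + 5 = 8
  3 + 7 = 10
  3 + 8 = 11
  5 + 7 = 12
  5 + 8 = 13
  7 + 8 = 15
Collected distinct sums: {-3, -1, 0, 1, 2, 3, 4, 5, 6, 7, 8, 9, 10, 11, 12, 13, 15}
|A +̂ A| = 17
(Reference bound: |A +̂ A| ≥ 2|A| - 3 for |A| ≥ 2, with |A| = 7 giving ≥ 11.)

|A +̂ A| = 17


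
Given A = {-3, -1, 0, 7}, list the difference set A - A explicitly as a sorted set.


A - A = {a - a' : a, a' ∈ A}.
Compute a - a' for each ordered pair (a, a'):
a = -3: -3--3=0, -3--1=-2, -3-0=-3, -3-7=-10
a = -1: -1--3=2, -1--1=0, -1-0=-1, -1-7=-8
a = 0: 0--3=3, 0--1=1, 0-0=0, 0-7=-7
a = 7: 7--3=10, 7--1=8, 7-0=7, 7-7=0
Collecting distinct values (and noting 0 appears from a-a):
A - A = {-10, -8, -7, -3, -2, -1, 0, 1, 2, 3, 7, 8, 10}
|A - A| = 13

A - A = {-10, -8, -7, -3, -2, -1, 0, 1, 2, 3, 7, 8, 10}


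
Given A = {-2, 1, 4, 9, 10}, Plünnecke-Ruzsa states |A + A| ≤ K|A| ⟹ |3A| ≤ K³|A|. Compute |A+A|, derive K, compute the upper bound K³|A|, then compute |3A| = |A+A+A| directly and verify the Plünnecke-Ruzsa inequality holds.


|A| = 5.
Step 1: Compute A + A by enumerating all 25 pairs.
A + A = {-4, -1, 2, 5, 7, 8, 10, 11, 13, 14, 18, 19, 20}, so |A + A| = 13.
Step 2: Doubling constant K = |A + A|/|A| = 13/5 = 13/5 ≈ 2.6000.
Step 3: Plünnecke-Ruzsa gives |3A| ≤ K³·|A| = (2.6000)³ · 5 ≈ 87.8800.
Step 4: Compute 3A = A + A + A directly by enumerating all triples (a,b,c) ∈ A³; |3A| = 25.
Step 5: Check 25 ≤ 87.8800? Yes ✓.

K = 13/5, Plünnecke-Ruzsa bound K³|A| ≈ 87.8800, |3A| = 25, inequality holds.


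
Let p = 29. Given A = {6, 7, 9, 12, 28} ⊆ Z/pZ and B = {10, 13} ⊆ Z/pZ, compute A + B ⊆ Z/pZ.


Work in Z/29Z: reduce every sum a + b modulo 29.
Enumerate all 10 pairs:
a = 6: 6+10=16, 6+13=19
a = 7: 7+10=17, 7+13=20
a = 9: 9+10=19, 9+13=22
a = 12: 12+10=22, 12+13=25
a = 28: 28+10=9, 28+13=12
Distinct residues collected: {9, 12, 16, 17, 19, 20, 22, 25}
|A + B| = 8 (out of 29 total residues).

A + B = {9, 12, 16, 17, 19, 20, 22, 25}


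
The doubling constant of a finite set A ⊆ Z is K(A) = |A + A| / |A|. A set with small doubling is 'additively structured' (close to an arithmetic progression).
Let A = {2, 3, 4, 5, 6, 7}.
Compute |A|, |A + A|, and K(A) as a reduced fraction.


|A| = 6.
Compute A + A by enumerating all 36 pairs.
A + A = {4, 5, 6, 7, 8, 9, 10, 11, 12, 13, 14}, so |A + A| = 11.
K = |A + A| / |A| = 11/6 (already in lowest terms) ≈ 1.8333.
Reference: AP of size 6 gives K = 11/6 ≈ 1.8333; a fully generic set of size 6 gives K ≈ 3.5000.

|A| = 6, |A + A| = 11, K = 11/6.


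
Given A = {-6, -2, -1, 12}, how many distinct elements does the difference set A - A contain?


A - A = {a - a' : a, a' ∈ A}; |A| = 4.
Bounds: 2|A|-1 ≤ |A - A| ≤ |A|² - |A| + 1, i.e. 7 ≤ |A - A| ≤ 13.
Note: 0 ∈ A - A always (from a - a). The set is symmetric: if d ∈ A - A then -d ∈ A - A.
Enumerate nonzero differences d = a - a' with a > a' (then include -d):
Positive differences: {1, 4, 5, 13, 14, 18}
Full difference set: {0} ∪ (positive diffs) ∪ (negative diffs).
|A - A| = 1 + 2·6 = 13 (matches direct enumeration: 13).

|A - A| = 13


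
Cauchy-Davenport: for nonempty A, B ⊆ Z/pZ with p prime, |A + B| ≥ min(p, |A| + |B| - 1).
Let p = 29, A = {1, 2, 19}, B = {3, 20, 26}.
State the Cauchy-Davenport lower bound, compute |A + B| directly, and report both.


Cauchy-Davenport: |A + B| ≥ min(p, |A| + |B| - 1) for A, B nonempty in Z/pZ.
|A| = 3, |B| = 3, p = 29.
CD lower bound = min(29, 3 + 3 - 1) = min(29, 5) = 5.
Compute A + B mod 29 directly:
a = 1: 1+3=4, 1+20=21, 1+26=27
a = 2: 2+3=5, 2+20=22, 2+26=28
a = 19: 19+3=22, 19+20=10, 19+26=16
A + B = {4, 5, 10, 16, 21, 22, 27, 28}, so |A + B| = 8.
Verify: 8 ≥ 5? Yes ✓.

CD lower bound = 5, actual |A + B| = 8.


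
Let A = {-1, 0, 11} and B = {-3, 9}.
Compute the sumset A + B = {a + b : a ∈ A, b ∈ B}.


A + B = {a + b : a ∈ A, b ∈ B}.
Enumerate all |A|·|B| = 3·2 = 6 pairs (a, b) and collect distinct sums.
a = -1: -1+-3=-4, -1+9=8
a = 0: 0+-3=-3, 0+9=9
a = 11: 11+-3=8, 11+9=20
Collecting distinct sums: A + B = {-4, -3, 8, 9, 20}
|A + B| = 5

A + B = {-4, -3, 8, 9, 20}


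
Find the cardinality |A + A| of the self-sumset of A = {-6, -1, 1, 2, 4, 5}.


A + A = {a + a' : a, a' ∈ A}; |A| = 6.
General bounds: 2|A| - 1 ≤ |A + A| ≤ |A|(|A|+1)/2, i.e. 11 ≤ |A + A| ≤ 21.
Lower bound 2|A|-1 is attained iff A is an arithmetic progression.
Enumerate sums a + a' for a ≤ a' (symmetric, so this suffices):
a = -6: -6+-6=-12, -6+-1=-7, -6+1=-5, -6+2=-4, -6+4=-2, -6+5=-1
a = -1: -1+-1=-2, -1+1=0, -1+2=1, -1+4=3, -1+5=4
a = 1: 1+1=2, 1+2=3, 1+4=5, 1+5=6
a = 2: 2+2=4, 2+4=6, 2+5=7
a = 4: 4+4=8, 4+5=9
a = 5: 5+5=10
Distinct sums: {-12, -7, -5, -4, -2, -1, 0, 1, 2, 3, 4, 5, 6, 7, 8, 9, 10}
|A + A| = 17

|A + A| = 17


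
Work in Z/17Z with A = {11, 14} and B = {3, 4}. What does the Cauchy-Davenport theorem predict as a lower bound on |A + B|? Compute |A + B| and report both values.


Cauchy-Davenport: |A + B| ≥ min(p, |A| + |B| - 1) for A, B nonempty in Z/pZ.
|A| = 2, |B| = 2, p = 17.
CD lower bound = min(17, 2 + 2 - 1) = min(17, 3) = 3.
Compute A + B mod 17 directly:
a = 11: 11+3=14, 11+4=15
a = 14: 14+3=0, 14+4=1
A + B = {0, 1, 14, 15}, so |A + B| = 4.
Verify: 4 ≥ 3? Yes ✓.

CD lower bound = 3, actual |A + B| = 4.


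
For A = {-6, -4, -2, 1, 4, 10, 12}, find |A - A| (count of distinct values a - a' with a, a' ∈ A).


A - A = {a - a' : a, a' ∈ A}; |A| = 7.
Bounds: 2|A|-1 ≤ |A - A| ≤ |A|² - |A| + 1, i.e. 13 ≤ |A - A| ≤ 43.
Note: 0 ∈ A - A always (from a - a). The set is symmetric: if d ∈ A - A then -d ∈ A - A.
Enumerate nonzero differences d = a - a' with a > a' (then include -d):
Positive differences: {2, 3, 4, 5, 6, 7, 8, 9, 10, 11, 12, 14, 16, 18}
Full difference set: {0} ∪ (positive diffs) ∪ (negative diffs).
|A - A| = 1 + 2·14 = 29 (matches direct enumeration: 29).

|A - A| = 29


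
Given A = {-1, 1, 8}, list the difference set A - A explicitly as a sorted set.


A - A = {a - a' : a, a' ∈ A}.
Compute a - a' for each ordered pair (a, a'):
a = -1: -1--1=0, -1-1=-2, -1-8=-9
a = 1: 1--1=2, 1-1=0, 1-8=-7
a = 8: 8--1=9, 8-1=7, 8-8=0
Collecting distinct values (and noting 0 appears from a-a):
A - A = {-9, -7, -2, 0, 2, 7, 9}
|A - A| = 7

A - A = {-9, -7, -2, 0, 2, 7, 9}


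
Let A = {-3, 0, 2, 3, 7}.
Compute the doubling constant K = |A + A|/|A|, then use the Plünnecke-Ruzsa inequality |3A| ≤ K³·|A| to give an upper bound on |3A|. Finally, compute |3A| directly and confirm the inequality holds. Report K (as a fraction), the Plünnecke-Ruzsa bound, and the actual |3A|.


|A| = 5.
Step 1: Compute A + A by enumerating all 25 pairs.
A + A = {-6, -3, -1, 0, 2, 3, 4, 5, 6, 7, 9, 10, 14}, so |A + A| = 13.
Step 2: Doubling constant K = |A + A|/|A| = 13/5 = 13/5 ≈ 2.6000.
Step 3: Plünnecke-Ruzsa gives |3A| ≤ K³·|A| = (2.6000)³ · 5 ≈ 87.8800.
Step 4: Compute 3A = A + A + A directly by enumerating all triples (a,b,c) ∈ A³; |3A| = 23.
Step 5: Check 23 ≤ 87.8800? Yes ✓.

K = 13/5, Plünnecke-Ruzsa bound K³|A| ≈ 87.8800, |3A| = 23, inequality holds.


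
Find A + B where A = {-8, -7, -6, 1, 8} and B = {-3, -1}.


A + B = {a + b : a ∈ A, b ∈ B}.
Enumerate all |A|·|B| = 5·2 = 10 pairs (a, b) and collect distinct sums.
a = -8: -8+-3=-11, -8+-1=-9
a = -7: -7+-3=-10, -7+-1=-8
a = -6: -6+-3=-9, -6+-1=-7
a = 1: 1+-3=-2, 1+-1=0
a = 8: 8+-3=5, 8+-1=7
Collecting distinct sums: A + B = {-11, -10, -9, -8, -7, -2, 0, 5, 7}
|A + B| = 9

A + B = {-11, -10, -9, -8, -7, -2, 0, 5, 7}


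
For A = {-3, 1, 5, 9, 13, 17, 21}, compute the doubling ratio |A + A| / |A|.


|A| = 7.
Compute A + A by enumerating all 49 pairs.
A + A = {-6, -2, 2, 6, 10, 14, 18, 22, 26, 30, 34, 38, 42}, so |A + A| = 13.
K = |A + A| / |A| = 13/7 (already in lowest terms) ≈ 1.8571.
Reference: AP of size 7 gives K = 13/7 ≈ 1.8571; a fully generic set of size 7 gives K ≈ 4.0000.

|A| = 7, |A + A| = 13, K = 13/7.


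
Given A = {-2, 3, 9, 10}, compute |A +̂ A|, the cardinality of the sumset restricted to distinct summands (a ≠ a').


Restricted sumset: A +̂ A = {a + a' : a ∈ A, a' ∈ A, a ≠ a'}.
Equivalently, take A + A and drop any sum 2a that is achievable ONLY as a + a for a ∈ A (i.e. sums representable only with equal summands).
Enumerate pairs (a, a') with a < a' (symmetric, so each unordered pair gives one sum; this covers all a ≠ a'):
  -2 + 3 = 1
  -2 + 9 = 7
  -2 + 10 = 8
  3 + 9 = 12
  3 + 10 = 13
  9 + 10 = 19
Collected distinct sums: {1, 7, 8, 12, 13, 19}
|A +̂ A| = 6
(Reference bound: |A +̂ A| ≥ 2|A| - 3 for |A| ≥ 2, with |A| = 4 giving ≥ 5.)

|A +̂ A| = 6


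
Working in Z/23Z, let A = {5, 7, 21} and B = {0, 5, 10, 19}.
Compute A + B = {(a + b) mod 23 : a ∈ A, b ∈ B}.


Work in Z/23Z: reduce every sum a + b modulo 23.
Enumerate all 12 pairs:
a = 5: 5+0=5, 5+5=10, 5+10=15, 5+19=1
a = 7: 7+0=7, 7+5=12, 7+10=17, 7+19=3
a = 21: 21+0=21, 21+5=3, 21+10=8, 21+19=17
Distinct residues collected: {1, 3, 5, 7, 8, 10, 12, 15, 17, 21}
|A + B| = 10 (out of 23 total residues).

A + B = {1, 3, 5, 7, 8, 10, 12, 15, 17, 21}


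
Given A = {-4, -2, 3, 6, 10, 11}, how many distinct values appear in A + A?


A + A = {a + a' : a, a' ∈ A}; |A| = 6.
General bounds: 2|A| - 1 ≤ |A + A| ≤ |A|(|A|+1)/2, i.e. 11 ≤ |A + A| ≤ 21.
Lower bound 2|A|-1 is attained iff A is an arithmetic progression.
Enumerate sums a + a' for a ≤ a' (symmetric, so this suffices):
a = -4: -4+-4=-8, -4+-2=-6, -4+3=-1, -4+6=2, -4+10=6, -4+11=7
a = -2: -2+-2=-4, -2+3=1, -2+6=4, -2+10=8, -2+11=9
a = 3: 3+3=6, 3+6=9, 3+10=13, 3+11=14
a = 6: 6+6=12, 6+10=16, 6+11=17
a = 10: 10+10=20, 10+11=21
a = 11: 11+11=22
Distinct sums: {-8, -6, -4, -1, 1, 2, 4, 6, 7, 8, 9, 12, 13, 14, 16, 17, 20, 21, 22}
|A + A| = 19

|A + A| = 19


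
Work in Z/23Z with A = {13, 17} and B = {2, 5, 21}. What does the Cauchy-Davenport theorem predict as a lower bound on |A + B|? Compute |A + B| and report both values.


Cauchy-Davenport: |A + B| ≥ min(p, |A| + |B| - 1) for A, B nonempty in Z/pZ.
|A| = 2, |B| = 3, p = 23.
CD lower bound = min(23, 2 + 3 - 1) = min(23, 4) = 4.
Compute A + B mod 23 directly:
a = 13: 13+2=15, 13+5=18, 13+21=11
a = 17: 17+2=19, 17+5=22, 17+21=15
A + B = {11, 15, 18, 19, 22}, so |A + B| = 5.
Verify: 5 ≥ 4? Yes ✓.

CD lower bound = 4, actual |A + B| = 5.


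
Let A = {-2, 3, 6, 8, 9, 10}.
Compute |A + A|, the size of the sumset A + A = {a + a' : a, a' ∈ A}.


A + A = {a + a' : a, a' ∈ A}; |A| = 6.
General bounds: 2|A| - 1 ≤ |A + A| ≤ |A|(|A|+1)/2, i.e. 11 ≤ |A + A| ≤ 21.
Lower bound 2|A|-1 is attained iff A is an arithmetic progression.
Enumerate sums a + a' for a ≤ a' (symmetric, so this suffices):
a = -2: -2+-2=-4, -2+3=1, -2+6=4, -2+8=6, -2+9=7, -2+10=8
a = 3: 3+3=6, 3+6=9, 3+8=11, 3+9=12, 3+10=13
a = 6: 6+6=12, 6+8=14, 6+9=15, 6+10=16
a = 8: 8+8=16, 8+9=17, 8+10=18
a = 9: 9+9=18, 9+10=19
a = 10: 10+10=20
Distinct sums: {-4, 1, 4, 6, 7, 8, 9, 11, 12, 13, 14, 15, 16, 17, 18, 19, 20}
|A + A| = 17

|A + A| = 17


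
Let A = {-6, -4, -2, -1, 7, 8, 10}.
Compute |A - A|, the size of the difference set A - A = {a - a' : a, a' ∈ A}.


A - A = {a - a' : a, a' ∈ A}; |A| = 7.
Bounds: 2|A|-1 ≤ |A - A| ≤ |A|² - |A| + 1, i.e. 13 ≤ |A - A| ≤ 43.
Note: 0 ∈ A - A always (from a - a). The set is symmetric: if d ∈ A - A then -d ∈ A - A.
Enumerate nonzero differences d = a - a' with a > a' (then include -d):
Positive differences: {1, 2, 3, 4, 5, 8, 9, 10, 11, 12, 13, 14, 16}
Full difference set: {0} ∪ (positive diffs) ∪ (negative diffs).
|A - A| = 1 + 2·13 = 27 (matches direct enumeration: 27).

|A - A| = 27


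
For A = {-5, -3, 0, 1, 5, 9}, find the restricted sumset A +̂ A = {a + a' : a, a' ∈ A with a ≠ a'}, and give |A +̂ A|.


Restricted sumset: A +̂ A = {a + a' : a ∈ A, a' ∈ A, a ≠ a'}.
Equivalently, take A + A and drop any sum 2a that is achievable ONLY as a + a for a ∈ A (i.e. sums representable only with equal summands).
Enumerate pairs (a, a') with a < a' (symmetric, so each unordered pair gives one sum; this covers all a ≠ a'):
  -5 + -3 = -8
  -5 + 0 = -5
  -5 + 1 = -4
  -5 + 5 = 0
  -5 + 9 = 4
  -3 + 0 = -3
  -3 + 1 = -2
  -3 + 5 = 2
  -3 + 9 = 6
  0 + 1 = 1
  0 + 5 = 5
  0 + 9 = 9
  1 + 5 = 6
  1 + 9 = 10
  5 + 9 = 14
Collected distinct sums: {-8, -5, -4, -3, -2, 0, 1, 2, 4, 5, 6, 9, 10, 14}
|A +̂ A| = 14
(Reference bound: |A +̂ A| ≥ 2|A| - 3 for |A| ≥ 2, with |A| = 6 giving ≥ 9.)

|A +̂ A| = 14


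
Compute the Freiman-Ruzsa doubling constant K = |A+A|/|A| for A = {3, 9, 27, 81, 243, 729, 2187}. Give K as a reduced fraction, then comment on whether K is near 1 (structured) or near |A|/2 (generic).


|A| = 7.
Compute A + A by enumerating all 49 pairs.
A + A = {6, 12, 18, 30, 36, 54, 84, 90, 108, 162, 246, 252, 270, 324, 486, 732, 738, 756, 810, 972, 1458, 2190, 2196, 2214, 2268, 2430, 2916, 4374}, so |A + A| = 28.
K = |A + A| / |A| = 28/7 = 4/1 ≈ 4.0000.
Reference: AP of size 7 gives K = 13/7 ≈ 1.8571; a fully generic set of size 7 gives K ≈ 4.0000.

|A| = 7, |A + A| = 28, K = 28/7 = 4/1.


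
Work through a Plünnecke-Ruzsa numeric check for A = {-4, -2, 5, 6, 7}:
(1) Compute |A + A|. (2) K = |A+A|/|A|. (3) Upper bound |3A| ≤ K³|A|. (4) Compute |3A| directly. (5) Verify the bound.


|A| = 5.
Step 1: Compute A + A by enumerating all 25 pairs.
A + A = {-8, -6, -4, 1, 2, 3, 4, 5, 10, 11, 12, 13, 14}, so |A + A| = 13.
Step 2: Doubling constant K = |A + A|/|A| = 13/5 = 13/5 ≈ 2.6000.
Step 3: Plünnecke-Ruzsa gives |3A| ≤ K³·|A| = (2.6000)³ · 5 ≈ 87.8800.
Step 4: Compute 3A = A + A + A directly by enumerating all triples (a,b,c) ∈ A³; |3A| = 25.
Step 5: Check 25 ≤ 87.8800? Yes ✓.

K = 13/5, Plünnecke-Ruzsa bound K³|A| ≈ 87.8800, |3A| = 25, inequality holds.


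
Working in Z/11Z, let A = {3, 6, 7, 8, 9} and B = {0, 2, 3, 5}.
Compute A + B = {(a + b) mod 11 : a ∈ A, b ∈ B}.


Work in Z/11Z: reduce every sum a + b modulo 11.
Enumerate all 20 pairs:
a = 3: 3+0=3, 3+2=5, 3+3=6, 3+5=8
a = 6: 6+0=6, 6+2=8, 6+3=9, 6+5=0
a = 7: 7+0=7, 7+2=9, 7+3=10, 7+5=1
a = 8: 8+0=8, 8+2=10, 8+3=0, 8+5=2
a = 9: 9+0=9, 9+2=0, 9+3=1, 9+5=3
Distinct residues collected: {0, 1, 2, 3, 5, 6, 7, 8, 9, 10}
|A + B| = 10 (out of 11 total residues).

A + B = {0, 1, 2, 3, 5, 6, 7, 8, 9, 10}


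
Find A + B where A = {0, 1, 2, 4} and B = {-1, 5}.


A + B = {a + b : a ∈ A, b ∈ B}.
Enumerate all |A|·|B| = 4·2 = 8 pairs (a, b) and collect distinct sums.
a = 0: 0+-1=-1, 0+5=5
a = 1: 1+-1=0, 1+5=6
a = 2: 2+-1=1, 2+5=7
a = 4: 4+-1=3, 4+5=9
Collecting distinct sums: A + B = {-1, 0, 1, 3, 5, 6, 7, 9}
|A + B| = 8

A + B = {-1, 0, 1, 3, 5, 6, 7, 9}


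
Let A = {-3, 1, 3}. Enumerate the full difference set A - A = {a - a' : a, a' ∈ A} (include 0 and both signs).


A - A = {a - a' : a, a' ∈ A}.
Compute a - a' for each ordered pair (a, a'):
a = -3: -3--3=0, -3-1=-4, -3-3=-6
a = 1: 1--3=4, 1-1=0, 1-3=-2
a = 3: 3--3=6, 3-1=2, 3-3=0
Collecting distinct values (and noting 0 appears from a-a):
A - A = {-6, -4, -2, 0, 2, 4, 6}
|A - A| = 7

A - A = {-6, -4, -2, 0, 2, 4, 6}


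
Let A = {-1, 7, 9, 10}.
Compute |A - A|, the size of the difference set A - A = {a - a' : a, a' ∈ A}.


A - A = {a - a' : a, a' ∈ A}; |A| = 4.
Bounds: 2|A|-1 ≤ |A - A| ≤ |A|² - |A| + 1, i.e. 7 ≤ |A - A| ≤ 13.
Note: 0 ∈ A - A always (from a - a). The set is symmetric: if d ∈ A - A then -d ∈ A - A.
Enumerate nonzero differences d = a - a' with a > a' (then include -d):
Positive differences: {1, 2, 3, 8, 10, 11}
Full difference set: {0} ∪ (positive diffs) ∪ (negative diffs).
|A - A| = 1 + 2·6 = 13 (matches direct enumeration: 13).

|A - A| = 13


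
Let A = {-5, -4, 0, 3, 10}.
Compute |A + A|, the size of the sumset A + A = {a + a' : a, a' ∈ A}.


A + A = {a + a' : a, a' ∈ A}; |A| = 5.
General bounds: 2|A| - 1 ≤ |A + A| ≤ |A|(|A|+1)/2, i.e. 9 ≤ |A + A| ≤ 15.
Lower bound 2|A|-1 is attained iff A is an arithmetic progression.
Enumerate sums a + a' for a ≤ a' (symmetric, so this suffices):
a = -5: -5+-5=-10, -5+-4=-9, -5+0=-5, -5+3=-2, -5+10=5
a = -4: -4+-4=-8, -4+0=-4, -4+3=-1, -4+10=6
a = 0: 0+0=0, 0+3=3, 0+10=10
a = 3: 3+3=6, 3+10=13
a = 10: 10+10=20
Distinct sums: {-10, -9, -8, -5, -4, -2, -1, 0, 3, 5, 6, 10, 13, 20}
|A + A| = 14

|A + A| = 14


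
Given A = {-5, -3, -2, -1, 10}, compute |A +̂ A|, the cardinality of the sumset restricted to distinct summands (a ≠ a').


Restricted sumset: A +̂ A = {a + a' : a ∈ A, a' ∈ A, a ≠ a'}.
Equivalently, take A + A and drop any sum 2a that is achievable ONLY as a + a for a ∈ A (i.e. sums representable only with equal summands).
Enumerate pairs (a, a') with a < a' (symmetric, so each unordered pair gives one sum; this covers all a ≠ a'):
  -5 + -3 = -8
  -5 + -2 = -7
  -5 + -1 = -6
  -5 + 10 = 5
  -3 + -2 = -5
  -3 + -1 = -4
  -3 + 10 = 7
  -2 + -1 = -3
  -2 + 10 = 8
  -1 + 10 = 9
Collected distinct sums: {-8, -7, -6, -5, -4, -3, 5, 7, 8, 9}
|A +̂ A| = 10
(Reference bound: |A +̂ A| ≥ 2|A| - 3 for |A| ≥ 2, with |A| = 5 giving ≥ 7.)

|A +̂ A| = 10


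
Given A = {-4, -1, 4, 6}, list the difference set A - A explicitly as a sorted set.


A - A = {a - a' : a, a' ∈ A}.
Compute a - a' for each ordered pair (a, a'):
a = -4: -4--4=0, -4--1=-3, -4-4=-8, -4-6=-10
a = -1: -1--4=3, -1--1=0, -1-4=-5, -1-6=-7
a = 4: 4--4=8, 4--1=5, 4-4=0, 4-6=-2
a = 6: 6--4=10, 6--1=7, 6-4=2, 6-6=0
Collecting distinct values (and noting 0 appears from a-a):
A - A = {-10, -8, -7, -5, -3, -2, 0, 2, 3, 5, 7, 8, 10}
|A - A| = 13

A - A = {-10, -8, -7, -5, -3, -2, 0, 2, 3, 5, 7, 8, 10}


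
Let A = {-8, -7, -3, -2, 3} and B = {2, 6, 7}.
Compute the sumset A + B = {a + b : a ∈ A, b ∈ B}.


A + B = {a + b : a ∈ A, b ∈ B}.
Enumerate all |A|·|B| = 5·3 = 15 pairs (a, b) and collect distinct sums.
a = -8: -8+2=-6, -8+6=-2, -8+7=-1
a = -7: -7+2=-5, -7+6=-1, -7+7=0
a = -3: -3+2=-1, -3+6=3, -3+7=4
a = -2: -2+2=0, -2+6=4, -2+7=5
a = 3: 3+2=5, 3+6=9, 3+7=10
Collecting distinct sums: A + B = {-6, -5, -2, -1, 0, 3, 4, 5, 9, 10}
|A + B| = 10

A + B = {-6, -5, -2, -1, 0, 3, 4, 5, 9, 10}


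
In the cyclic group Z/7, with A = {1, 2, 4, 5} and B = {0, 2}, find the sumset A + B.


Work in Z/7Z: reduce every sum a + b modulo 7.
Enumerate all 8 pairs:
a = 1: 1+0=1, 1+2=3
a = 2: 2+0=2, 2+2=4
a = 4: 4+0=4, 4+2=6
a = 5: 5+0=5, 5+2=0
Distinct residues collected: {0, 1, 2, 3, 4, 5, 6}
|A + B| = 7 (out of 7 total residues).

A + B = {0, 1, 2, 3, 4, 5, 6}


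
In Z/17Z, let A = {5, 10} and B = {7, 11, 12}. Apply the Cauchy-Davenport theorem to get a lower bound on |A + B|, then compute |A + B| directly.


Cauchy-Davenport: |A + B| ≥ min(p, |A| + |B| - 1) for A, B nonempty in Z/pZ.
|A| = 2, |B| = 3, p = 17.
CD lower bound = min(17, 2 + 3 - 1) = min(17, 4) = 4.
Compute A + B mod 17 directly:
a = 5: 5+7=12, 5+11=16, 5+12=0
a = 10: 10+7=0, 10+11=4, 10+12=5
A + B = {0, 4, 5, 12, 16}, so |A + B| = 5.
Verify: 5 ≥ 4? Yes ✓.

CD lower bound = 4, actual |A + B| = 5.
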